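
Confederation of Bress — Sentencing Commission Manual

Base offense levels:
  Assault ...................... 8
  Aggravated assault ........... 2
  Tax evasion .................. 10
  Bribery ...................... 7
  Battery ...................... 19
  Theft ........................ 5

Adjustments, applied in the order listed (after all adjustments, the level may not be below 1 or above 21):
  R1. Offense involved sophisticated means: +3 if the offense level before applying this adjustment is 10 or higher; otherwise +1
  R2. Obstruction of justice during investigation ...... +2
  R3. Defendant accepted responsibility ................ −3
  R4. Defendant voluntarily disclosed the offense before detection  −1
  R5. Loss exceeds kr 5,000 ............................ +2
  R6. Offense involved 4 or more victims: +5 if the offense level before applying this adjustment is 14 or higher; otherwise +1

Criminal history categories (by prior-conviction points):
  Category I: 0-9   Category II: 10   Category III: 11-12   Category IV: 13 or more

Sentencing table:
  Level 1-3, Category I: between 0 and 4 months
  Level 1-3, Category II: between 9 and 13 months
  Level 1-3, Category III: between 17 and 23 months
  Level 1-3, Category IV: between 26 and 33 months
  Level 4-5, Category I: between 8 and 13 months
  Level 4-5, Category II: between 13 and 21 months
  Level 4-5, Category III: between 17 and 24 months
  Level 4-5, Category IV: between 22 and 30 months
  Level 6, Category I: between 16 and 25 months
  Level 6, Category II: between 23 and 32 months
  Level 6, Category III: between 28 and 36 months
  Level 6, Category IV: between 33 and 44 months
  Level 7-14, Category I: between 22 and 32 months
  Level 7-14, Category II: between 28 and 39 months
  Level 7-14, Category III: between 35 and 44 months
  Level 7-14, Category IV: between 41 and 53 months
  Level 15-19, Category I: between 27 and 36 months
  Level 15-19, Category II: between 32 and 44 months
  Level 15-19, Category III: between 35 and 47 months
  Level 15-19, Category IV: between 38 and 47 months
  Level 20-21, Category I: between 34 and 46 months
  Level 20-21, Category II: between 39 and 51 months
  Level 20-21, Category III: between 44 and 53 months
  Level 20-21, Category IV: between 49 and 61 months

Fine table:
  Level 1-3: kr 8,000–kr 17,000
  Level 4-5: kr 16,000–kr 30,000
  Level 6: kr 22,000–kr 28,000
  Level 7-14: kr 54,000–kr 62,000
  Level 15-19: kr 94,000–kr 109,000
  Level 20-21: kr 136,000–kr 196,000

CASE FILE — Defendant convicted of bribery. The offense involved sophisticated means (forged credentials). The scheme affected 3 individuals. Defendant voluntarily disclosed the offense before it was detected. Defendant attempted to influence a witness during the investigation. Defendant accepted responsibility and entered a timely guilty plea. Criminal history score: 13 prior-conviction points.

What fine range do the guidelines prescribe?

kr 22,000–kr 28,000

Base offense level for bribery: 7.
R1 applies (level before this adjustment is 7 < 10, so +1): 7 + 1 = 8.
R2 applies: 8 + 2 = 10.
R3 applies: 10 − 3 = 7.
R4 applies: 7 − 1 = 6.
R5 does not apply.
R6 does not apply.
Final offense level: 6.
Level 6 falls in the 6 band.
Fine table: Level 6 → kr 22,000–kr 28,000.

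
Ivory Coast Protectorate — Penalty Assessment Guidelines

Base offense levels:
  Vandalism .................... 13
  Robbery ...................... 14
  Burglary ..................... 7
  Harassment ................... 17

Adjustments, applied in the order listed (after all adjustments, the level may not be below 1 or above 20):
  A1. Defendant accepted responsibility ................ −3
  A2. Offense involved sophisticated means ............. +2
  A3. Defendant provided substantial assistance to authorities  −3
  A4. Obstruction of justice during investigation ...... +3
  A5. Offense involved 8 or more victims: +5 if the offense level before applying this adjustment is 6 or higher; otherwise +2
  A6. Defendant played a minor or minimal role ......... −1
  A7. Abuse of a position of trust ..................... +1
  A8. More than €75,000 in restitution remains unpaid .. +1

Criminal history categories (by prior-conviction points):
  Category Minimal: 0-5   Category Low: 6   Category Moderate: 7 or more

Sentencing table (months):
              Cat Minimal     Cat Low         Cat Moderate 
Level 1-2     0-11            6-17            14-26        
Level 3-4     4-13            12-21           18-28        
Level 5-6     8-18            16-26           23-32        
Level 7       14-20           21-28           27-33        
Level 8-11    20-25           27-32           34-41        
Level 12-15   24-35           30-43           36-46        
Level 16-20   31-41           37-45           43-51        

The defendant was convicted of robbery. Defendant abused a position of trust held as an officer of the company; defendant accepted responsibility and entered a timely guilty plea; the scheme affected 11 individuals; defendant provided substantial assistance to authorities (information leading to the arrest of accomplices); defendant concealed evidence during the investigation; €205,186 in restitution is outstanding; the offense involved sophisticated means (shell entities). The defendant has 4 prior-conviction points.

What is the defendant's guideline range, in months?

Base offense level for robbery: 14.
A1 applies: 14 − 3 = 11.
A2 applies: 11 + 2 = 13.
A3 applies: 13 − 3 = 10.
A4 applies: 10 + 3 = 13.
A5 applies (level before this adjustment is 13 ≥ 6, so +5): 13 + 5 = 18.
A6 does not apply.
A7 applies: 18 + 1 = 19.
A8 applies: 19 + 1 = 20.
Final offense level: 20.
Criminal history: 4 prior points → Category Minimal (0-5).
Level 20 falls in the 16-20 band.
Grid: Level 16-20 × Category Minimal = 31-41 months.

31-41 months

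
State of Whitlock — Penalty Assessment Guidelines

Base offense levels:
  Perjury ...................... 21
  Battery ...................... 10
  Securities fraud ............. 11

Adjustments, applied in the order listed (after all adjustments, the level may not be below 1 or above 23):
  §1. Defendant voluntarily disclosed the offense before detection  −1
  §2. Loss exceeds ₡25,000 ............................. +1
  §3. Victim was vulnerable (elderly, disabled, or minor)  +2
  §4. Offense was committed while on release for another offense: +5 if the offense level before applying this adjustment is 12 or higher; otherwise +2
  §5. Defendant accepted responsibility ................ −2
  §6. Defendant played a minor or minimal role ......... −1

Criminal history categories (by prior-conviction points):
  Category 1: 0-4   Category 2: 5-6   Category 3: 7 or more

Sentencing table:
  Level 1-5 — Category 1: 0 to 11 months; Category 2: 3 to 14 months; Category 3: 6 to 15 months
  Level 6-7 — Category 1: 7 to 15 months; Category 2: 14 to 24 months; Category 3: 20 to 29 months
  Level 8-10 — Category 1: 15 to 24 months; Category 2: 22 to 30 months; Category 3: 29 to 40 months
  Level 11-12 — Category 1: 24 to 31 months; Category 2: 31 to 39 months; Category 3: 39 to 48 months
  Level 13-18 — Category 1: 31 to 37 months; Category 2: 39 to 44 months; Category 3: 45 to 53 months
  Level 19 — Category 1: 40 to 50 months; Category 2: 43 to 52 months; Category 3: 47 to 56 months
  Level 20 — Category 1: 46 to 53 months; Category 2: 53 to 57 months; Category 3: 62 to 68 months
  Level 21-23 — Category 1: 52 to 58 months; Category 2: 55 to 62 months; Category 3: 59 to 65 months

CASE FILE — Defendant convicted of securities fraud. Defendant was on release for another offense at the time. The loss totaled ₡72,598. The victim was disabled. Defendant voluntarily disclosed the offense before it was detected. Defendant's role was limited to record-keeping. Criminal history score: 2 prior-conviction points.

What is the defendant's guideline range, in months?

Base offense level for securities fraud: 11.
§1 applies: 11 − 1 = 10.
§2 applies: 10 + 1 = 11.
§3 applies: 11 + 2 = 13.
§4 applies (level before this adjustment is 13 ≥ 12, so +5): 13 + 5 = 18.
§5 does not apply.
§6 applies: 18 − 1 = 17.
Final offense level: 17.
Criminal history: 2 prior points → Category 1 (0-4).
Level 17 falls in the 13-18 band.
Grid: Level 13-18 × Category 1 = 31-37 months.

31-37 months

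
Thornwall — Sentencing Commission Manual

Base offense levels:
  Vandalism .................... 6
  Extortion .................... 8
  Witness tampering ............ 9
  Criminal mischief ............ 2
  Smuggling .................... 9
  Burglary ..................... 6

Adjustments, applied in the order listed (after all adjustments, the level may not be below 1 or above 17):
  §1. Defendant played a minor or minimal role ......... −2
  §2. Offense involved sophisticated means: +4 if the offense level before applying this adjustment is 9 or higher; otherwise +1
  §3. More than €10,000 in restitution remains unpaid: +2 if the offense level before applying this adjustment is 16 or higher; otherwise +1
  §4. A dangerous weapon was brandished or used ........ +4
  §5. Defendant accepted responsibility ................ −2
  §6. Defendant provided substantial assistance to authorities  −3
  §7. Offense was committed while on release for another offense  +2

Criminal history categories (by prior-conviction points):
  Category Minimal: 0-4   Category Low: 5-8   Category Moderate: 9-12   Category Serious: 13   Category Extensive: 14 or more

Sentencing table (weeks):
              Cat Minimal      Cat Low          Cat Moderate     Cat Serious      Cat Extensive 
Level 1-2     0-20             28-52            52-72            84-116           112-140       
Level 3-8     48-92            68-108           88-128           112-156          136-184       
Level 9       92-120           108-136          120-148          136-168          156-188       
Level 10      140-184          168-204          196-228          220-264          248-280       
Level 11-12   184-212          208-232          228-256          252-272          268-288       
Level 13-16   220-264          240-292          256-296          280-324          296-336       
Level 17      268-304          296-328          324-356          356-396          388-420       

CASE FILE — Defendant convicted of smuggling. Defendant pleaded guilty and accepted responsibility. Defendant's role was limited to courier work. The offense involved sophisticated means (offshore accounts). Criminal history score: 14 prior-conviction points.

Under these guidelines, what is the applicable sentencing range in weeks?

136-184 weeks

Base offense level for smuggling: 9.
§1 applies: 9 − 2 = 7.
§2 applies (level before this adjustment is 7 < 9, so +1): 7 + 1 = 8.
§5 applies: 8 − 2 = 6.
§6 does not apply.
Final offense level: 6.
Criminal history: 14 prior points → Category Extensive (14+).
Level 6 falls in the 3-8 band.
Grid: Level 3-8 × Category Extensive = 136-184 weeks.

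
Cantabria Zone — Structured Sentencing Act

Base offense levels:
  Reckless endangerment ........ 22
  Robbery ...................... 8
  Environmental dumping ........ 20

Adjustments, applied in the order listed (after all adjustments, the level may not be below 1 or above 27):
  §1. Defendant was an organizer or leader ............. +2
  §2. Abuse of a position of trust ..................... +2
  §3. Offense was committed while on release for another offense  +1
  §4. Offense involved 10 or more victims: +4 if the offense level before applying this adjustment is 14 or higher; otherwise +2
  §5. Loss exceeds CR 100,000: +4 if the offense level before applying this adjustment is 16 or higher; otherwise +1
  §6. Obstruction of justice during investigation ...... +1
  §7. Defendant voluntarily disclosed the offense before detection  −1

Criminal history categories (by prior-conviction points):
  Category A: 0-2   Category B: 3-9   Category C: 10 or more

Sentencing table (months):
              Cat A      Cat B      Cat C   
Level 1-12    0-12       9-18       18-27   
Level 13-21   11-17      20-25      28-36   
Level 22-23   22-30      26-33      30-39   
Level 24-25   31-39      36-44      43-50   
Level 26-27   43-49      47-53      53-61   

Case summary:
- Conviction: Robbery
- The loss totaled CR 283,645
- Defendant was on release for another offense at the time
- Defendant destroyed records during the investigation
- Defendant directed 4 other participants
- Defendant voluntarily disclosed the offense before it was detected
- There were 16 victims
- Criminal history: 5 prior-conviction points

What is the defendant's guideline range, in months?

Base offense level for robbery: 8.
§1 applies: 8 + 2 = 10.
§3 applies: 10 + 1 = 11.
§4 applies (level before this adjustment is 11 < 14, so +2): 11 + 2 = 13.
§5 applies (level before this adjustment is 13 < 16, so +1): 13 + 1 = 14.
§6 applies: 14 + 1 = 15.
§7 applies: 15 − 1 = 14.
Final offense level: 14.
Criminal history: 5 prior points → Category B (3-9).
Level 14 falls in the 13-21 band.
Grid: Level 13-21 × Category B = 20-25 months.

20-25 months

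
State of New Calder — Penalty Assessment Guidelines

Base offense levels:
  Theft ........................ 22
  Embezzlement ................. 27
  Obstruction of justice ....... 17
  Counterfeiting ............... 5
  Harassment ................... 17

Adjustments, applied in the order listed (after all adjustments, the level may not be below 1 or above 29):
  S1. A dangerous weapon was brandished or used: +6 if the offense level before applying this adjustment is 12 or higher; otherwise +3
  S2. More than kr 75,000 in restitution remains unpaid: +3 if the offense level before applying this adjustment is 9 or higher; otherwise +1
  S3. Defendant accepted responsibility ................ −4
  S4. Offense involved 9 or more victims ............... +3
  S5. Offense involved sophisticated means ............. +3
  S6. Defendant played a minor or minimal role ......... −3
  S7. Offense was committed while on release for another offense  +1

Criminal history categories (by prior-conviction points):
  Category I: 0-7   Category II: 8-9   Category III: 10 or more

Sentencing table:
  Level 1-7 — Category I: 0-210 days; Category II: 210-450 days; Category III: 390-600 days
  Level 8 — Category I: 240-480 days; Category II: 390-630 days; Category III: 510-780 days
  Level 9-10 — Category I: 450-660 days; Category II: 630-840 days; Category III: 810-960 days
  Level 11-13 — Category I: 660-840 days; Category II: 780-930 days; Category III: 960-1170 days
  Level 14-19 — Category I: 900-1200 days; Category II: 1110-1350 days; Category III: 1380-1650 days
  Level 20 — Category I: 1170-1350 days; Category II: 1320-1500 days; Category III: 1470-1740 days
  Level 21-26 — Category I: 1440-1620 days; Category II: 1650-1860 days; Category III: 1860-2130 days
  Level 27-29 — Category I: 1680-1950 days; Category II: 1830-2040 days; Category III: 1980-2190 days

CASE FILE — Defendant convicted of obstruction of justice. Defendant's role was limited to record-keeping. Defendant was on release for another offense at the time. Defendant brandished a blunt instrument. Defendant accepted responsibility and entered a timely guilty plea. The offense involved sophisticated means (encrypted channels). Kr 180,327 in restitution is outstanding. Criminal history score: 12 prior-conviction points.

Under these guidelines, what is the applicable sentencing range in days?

1860-2130 days

Base offense level for obstruction of justice: 17.
S1 applies (level before this adjustment is 17 ≥ 12, so +6): 17 + 6 = 23.
S2 applies (level before this adjustment is 23 ≥ 9, so +3): 23 + 3 = 26.
S3 applies: 26 − 4 = 22.
S5 applies: 22 + 3 = 25.
S6 applies: 25 − 3 = 22.
S7 applies: 22 + 1 = 23.
Final offense level: 23.
Criminal history: 12 prior points → Category III (10+).
Level 23 falls in the 21-26 band.
Grid: Level 21-26 × Category III = 1860-2130 days.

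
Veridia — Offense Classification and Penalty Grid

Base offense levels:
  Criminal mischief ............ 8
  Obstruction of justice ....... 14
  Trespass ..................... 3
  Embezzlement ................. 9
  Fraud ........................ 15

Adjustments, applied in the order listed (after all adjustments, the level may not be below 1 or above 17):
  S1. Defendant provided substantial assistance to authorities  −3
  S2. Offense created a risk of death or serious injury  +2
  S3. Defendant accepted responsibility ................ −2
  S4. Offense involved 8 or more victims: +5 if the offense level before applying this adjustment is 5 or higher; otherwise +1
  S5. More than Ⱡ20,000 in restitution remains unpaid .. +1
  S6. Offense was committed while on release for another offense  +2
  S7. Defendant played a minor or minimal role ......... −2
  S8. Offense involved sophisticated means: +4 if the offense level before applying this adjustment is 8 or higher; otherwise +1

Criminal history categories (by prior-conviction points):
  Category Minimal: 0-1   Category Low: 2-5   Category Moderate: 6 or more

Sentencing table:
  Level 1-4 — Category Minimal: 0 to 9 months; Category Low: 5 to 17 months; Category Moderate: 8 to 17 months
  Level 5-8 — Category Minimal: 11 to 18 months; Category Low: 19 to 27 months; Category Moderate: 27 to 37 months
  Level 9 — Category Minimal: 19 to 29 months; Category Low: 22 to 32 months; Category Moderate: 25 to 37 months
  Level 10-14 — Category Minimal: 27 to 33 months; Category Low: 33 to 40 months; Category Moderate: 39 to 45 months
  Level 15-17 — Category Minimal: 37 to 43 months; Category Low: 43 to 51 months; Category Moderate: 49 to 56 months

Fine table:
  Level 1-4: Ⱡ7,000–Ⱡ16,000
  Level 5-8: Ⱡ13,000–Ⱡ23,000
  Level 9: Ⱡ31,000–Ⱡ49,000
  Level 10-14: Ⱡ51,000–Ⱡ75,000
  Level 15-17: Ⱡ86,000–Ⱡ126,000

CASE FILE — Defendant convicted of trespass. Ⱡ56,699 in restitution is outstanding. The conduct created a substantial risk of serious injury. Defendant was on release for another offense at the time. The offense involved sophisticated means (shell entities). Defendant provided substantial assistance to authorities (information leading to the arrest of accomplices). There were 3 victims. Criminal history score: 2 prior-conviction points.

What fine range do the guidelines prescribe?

Ⱡ13,000–Ⱡ23,000

Base offense level for trespass: 3.
S1 applies: 3 − 3 = 0.
S2 applies: 0 + 2 = 2.
S5 applies: 2 + 1 = 3.
S6 applies: 3 + 2 = 5.
S7 does not apply.
S8 applies (level before this adjustment is 5 < 8, so +1): 5 + 1 = 6.
Final offense level: 6.
Level 6 falls in the 5-8 band.
Fine table: Level 5-8 → Ⱡ13,000–Ⱡ23,000.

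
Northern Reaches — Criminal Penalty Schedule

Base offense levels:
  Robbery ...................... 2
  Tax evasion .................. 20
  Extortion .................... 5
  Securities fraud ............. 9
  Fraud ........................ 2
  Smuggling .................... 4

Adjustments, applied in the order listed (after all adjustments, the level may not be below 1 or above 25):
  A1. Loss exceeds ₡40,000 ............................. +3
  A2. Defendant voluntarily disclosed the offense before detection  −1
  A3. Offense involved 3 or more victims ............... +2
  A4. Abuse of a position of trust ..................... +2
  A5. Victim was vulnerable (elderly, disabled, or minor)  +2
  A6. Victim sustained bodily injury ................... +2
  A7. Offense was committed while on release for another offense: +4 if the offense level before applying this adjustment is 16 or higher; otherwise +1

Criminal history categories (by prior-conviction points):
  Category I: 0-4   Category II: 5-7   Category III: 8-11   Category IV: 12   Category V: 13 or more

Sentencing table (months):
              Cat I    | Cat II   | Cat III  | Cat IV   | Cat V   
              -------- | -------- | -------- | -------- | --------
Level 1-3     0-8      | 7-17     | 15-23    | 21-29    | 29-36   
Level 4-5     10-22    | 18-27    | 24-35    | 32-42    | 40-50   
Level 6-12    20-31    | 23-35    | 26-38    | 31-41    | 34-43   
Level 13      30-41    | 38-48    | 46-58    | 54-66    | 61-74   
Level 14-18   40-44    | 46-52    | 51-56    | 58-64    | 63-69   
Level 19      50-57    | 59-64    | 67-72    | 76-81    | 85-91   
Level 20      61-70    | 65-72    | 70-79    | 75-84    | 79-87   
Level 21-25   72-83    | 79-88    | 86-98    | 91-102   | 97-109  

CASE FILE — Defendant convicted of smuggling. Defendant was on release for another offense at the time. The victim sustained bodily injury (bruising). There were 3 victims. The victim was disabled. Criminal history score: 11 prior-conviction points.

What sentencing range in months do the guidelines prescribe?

26-38 months

Base offense level for smuggling: 4.
A1 does not apply.
A3 applies: 4 + 2 = 6.
A5 applies: 6 + 2 = 8.
A6 applies: 8 + 2 = 10.
A7 applies (level before this adjustment is 10 < 16, so +1): 10 + 1 = 11.
Final offense level: 11.
Criminal history: 11 prior points → Category III (8-11).
Level 11 falls in the 6-12 band.
Grid: Level 6-12 × Category III = 26-38 months.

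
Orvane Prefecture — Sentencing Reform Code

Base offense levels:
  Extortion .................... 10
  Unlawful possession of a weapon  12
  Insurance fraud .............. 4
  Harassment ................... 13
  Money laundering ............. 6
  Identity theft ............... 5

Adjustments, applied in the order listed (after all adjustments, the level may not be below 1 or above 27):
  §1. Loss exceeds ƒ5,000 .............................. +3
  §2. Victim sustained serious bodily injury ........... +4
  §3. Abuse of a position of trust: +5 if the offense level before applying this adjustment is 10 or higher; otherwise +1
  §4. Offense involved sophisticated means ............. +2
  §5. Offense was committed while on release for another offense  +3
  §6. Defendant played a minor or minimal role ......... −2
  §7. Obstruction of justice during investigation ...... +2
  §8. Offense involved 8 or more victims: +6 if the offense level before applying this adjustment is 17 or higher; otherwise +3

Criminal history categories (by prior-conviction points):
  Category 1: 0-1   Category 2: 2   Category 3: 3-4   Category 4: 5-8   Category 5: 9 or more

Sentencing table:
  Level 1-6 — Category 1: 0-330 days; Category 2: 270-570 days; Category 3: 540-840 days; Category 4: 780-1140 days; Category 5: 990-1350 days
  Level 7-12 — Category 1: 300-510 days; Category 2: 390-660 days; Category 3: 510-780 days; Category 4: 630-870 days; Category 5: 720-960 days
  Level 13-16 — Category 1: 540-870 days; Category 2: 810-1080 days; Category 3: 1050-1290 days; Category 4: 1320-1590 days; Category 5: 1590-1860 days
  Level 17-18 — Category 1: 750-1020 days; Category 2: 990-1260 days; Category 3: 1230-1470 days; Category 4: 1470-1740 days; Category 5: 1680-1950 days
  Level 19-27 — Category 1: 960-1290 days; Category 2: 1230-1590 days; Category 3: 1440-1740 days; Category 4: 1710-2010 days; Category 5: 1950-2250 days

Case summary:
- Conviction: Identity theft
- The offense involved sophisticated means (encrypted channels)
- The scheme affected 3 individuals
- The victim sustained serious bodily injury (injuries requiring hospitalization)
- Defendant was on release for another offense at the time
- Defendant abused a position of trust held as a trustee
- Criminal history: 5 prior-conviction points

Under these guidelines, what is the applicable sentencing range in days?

1320-1590 days

Base offense level for identity theft: 5.
§1 does not apply.
§2 applies: 5 + 4 = 9.
§3 applies (level before this adjustment is 9 < 10, so +1): 9 + 1 = 10.
§4 applies: 10 + 2 = 12.
§5 applies: 12 + 3 = 15.
§7 does not apply.
Final offense level: 15.
Criminal history: 5 prior points → Category 4 (5-8).
Level 15 falls in the 13-16 band.
Grid: Level 13-16 × Category 4 = 1320-1590 days.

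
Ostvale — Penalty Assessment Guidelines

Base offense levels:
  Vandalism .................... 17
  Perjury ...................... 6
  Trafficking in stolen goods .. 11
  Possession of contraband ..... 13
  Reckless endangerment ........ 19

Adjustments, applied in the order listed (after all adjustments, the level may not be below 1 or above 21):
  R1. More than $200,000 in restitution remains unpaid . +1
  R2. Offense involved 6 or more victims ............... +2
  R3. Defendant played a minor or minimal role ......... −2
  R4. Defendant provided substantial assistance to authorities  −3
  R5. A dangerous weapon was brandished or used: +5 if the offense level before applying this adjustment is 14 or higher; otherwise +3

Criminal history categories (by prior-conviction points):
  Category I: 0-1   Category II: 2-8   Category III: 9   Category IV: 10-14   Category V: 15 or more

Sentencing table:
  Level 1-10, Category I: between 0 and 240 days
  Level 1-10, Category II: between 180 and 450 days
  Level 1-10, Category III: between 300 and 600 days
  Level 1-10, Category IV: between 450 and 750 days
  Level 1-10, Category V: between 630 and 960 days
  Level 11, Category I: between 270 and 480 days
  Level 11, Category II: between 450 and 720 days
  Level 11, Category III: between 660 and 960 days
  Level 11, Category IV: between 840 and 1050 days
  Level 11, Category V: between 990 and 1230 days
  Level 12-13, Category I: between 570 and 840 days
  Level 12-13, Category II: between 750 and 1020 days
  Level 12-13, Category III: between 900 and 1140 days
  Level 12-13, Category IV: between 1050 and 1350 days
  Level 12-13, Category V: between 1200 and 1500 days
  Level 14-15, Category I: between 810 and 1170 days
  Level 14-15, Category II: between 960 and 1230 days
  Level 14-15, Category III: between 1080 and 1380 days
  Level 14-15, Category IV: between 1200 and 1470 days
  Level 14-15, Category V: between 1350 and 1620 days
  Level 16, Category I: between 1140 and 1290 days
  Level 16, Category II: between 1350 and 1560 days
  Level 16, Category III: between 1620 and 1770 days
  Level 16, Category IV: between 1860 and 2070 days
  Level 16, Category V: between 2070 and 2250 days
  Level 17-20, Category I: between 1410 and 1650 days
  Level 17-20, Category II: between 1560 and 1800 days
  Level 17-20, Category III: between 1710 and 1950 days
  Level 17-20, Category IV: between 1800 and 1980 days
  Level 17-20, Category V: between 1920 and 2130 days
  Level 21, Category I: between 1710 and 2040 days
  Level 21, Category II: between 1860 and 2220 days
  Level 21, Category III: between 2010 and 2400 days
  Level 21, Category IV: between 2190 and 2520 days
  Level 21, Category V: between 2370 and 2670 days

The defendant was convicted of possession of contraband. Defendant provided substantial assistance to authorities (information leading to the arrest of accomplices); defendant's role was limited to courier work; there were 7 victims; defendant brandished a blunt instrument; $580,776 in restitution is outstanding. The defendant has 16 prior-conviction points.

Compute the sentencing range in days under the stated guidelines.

1350-1620 days

Base offense level for possession of contraband: 13.
R1 applies: 13 + 1 = 14.
R2 applies: 14 + 2 = 16.
R3 applies: 16 − 2 = 14.
R4 applies: 14 − 3 = 11.
R5 applies (level before this adjustment is 11 < 14, so +3): 11 + 3 = 14.
Final offense level: 14.
Criminal history: 16 prior points → Category V (15+).
Level 14 falls in the 14-15 band.
Grid: Level 14-15 × Category V = 1350-1620 days.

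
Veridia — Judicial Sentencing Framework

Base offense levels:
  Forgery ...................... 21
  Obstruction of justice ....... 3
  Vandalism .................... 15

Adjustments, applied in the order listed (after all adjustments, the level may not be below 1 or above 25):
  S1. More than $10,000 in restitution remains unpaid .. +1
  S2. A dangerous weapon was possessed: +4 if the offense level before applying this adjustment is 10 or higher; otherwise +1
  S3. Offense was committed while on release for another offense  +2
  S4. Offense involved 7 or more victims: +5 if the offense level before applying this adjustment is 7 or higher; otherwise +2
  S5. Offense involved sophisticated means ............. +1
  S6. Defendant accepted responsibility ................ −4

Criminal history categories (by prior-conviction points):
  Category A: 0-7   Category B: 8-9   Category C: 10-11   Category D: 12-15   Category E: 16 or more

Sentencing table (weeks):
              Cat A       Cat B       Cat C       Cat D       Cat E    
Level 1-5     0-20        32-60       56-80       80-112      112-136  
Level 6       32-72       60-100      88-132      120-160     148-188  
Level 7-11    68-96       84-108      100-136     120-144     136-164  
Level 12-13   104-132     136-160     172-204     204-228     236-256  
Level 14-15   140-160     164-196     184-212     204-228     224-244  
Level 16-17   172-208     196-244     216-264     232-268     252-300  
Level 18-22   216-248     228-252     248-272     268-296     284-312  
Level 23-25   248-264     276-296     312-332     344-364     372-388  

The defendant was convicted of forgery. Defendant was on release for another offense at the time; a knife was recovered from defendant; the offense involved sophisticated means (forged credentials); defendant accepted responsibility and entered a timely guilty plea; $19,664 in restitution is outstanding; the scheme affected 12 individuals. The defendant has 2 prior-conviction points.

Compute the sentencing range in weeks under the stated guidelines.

248-264 weeks

Base offense level for forgery: 21.
S1 applies: 21 + 1 = 22.
S2 applies (level before this adjustment is 22 ≥ 10, so +4): 22 + 4 = 26.
S3 applies: 26 + 2 = 28.
S4 applies (level before this adjustment is 28 ≥ 7, so +5): 28 + 5 = 33.
S5 applies: 33 + 1 = 34.
S6 applies: 34 − 4 = 30.
Level 30 exceeds the maximum of 25; capped at 25.
Final offense level: 25.
Criminal history: 2 prior points → Category A (0-7).
Level 25 falls in the 23-25 band.
Grid: Level 23-25 × Category A = 248-264 weeks.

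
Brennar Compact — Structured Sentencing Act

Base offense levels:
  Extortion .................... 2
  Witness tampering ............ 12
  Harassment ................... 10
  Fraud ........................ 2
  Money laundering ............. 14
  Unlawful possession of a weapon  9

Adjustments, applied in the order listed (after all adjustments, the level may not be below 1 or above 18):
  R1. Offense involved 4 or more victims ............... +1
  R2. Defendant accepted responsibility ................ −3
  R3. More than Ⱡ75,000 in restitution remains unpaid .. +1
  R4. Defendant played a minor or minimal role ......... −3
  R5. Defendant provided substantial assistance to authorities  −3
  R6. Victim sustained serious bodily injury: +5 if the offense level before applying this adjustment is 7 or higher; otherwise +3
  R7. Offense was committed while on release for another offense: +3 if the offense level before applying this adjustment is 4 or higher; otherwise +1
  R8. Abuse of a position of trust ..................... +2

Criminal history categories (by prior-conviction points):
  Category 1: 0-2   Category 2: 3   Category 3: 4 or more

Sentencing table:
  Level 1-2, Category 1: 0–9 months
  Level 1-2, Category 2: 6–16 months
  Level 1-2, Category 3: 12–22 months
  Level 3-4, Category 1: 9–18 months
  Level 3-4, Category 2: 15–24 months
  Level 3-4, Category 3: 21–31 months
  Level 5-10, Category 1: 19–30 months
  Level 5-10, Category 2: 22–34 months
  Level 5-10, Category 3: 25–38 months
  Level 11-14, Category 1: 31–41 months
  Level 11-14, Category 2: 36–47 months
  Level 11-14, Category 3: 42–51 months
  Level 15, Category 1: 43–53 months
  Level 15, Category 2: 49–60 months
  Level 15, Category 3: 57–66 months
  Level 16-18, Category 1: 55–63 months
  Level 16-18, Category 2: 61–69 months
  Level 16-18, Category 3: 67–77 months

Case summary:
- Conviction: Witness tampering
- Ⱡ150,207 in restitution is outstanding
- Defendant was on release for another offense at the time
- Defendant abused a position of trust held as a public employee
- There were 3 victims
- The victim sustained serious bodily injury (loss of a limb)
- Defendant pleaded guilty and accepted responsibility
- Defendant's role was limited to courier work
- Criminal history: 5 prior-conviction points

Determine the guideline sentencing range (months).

67-77 months

Base offense level for witness tampering: 12.
R2 applies: 12 − 3 = 9.
R3 applies: 9 + 1 = 10.
R4 applies: 10 − 3 = 7.
R5 does not apply.
R6 applies (level before this adjustment is 7 ≥ 7, so +5): 7 + 5 = 12.
R7 applies (level before this adjustment is 12 ≥ 4, so +3): 12 + 3 = 15.
R8 applies: 15 + 2 = 17.
Final offense level: 17.
Criminal history: 5 prior points → Category 3 (4+).
Level 17 falls in the 16-18 band.
Grid: Level 16-18 × Category 3 = 67-77 months.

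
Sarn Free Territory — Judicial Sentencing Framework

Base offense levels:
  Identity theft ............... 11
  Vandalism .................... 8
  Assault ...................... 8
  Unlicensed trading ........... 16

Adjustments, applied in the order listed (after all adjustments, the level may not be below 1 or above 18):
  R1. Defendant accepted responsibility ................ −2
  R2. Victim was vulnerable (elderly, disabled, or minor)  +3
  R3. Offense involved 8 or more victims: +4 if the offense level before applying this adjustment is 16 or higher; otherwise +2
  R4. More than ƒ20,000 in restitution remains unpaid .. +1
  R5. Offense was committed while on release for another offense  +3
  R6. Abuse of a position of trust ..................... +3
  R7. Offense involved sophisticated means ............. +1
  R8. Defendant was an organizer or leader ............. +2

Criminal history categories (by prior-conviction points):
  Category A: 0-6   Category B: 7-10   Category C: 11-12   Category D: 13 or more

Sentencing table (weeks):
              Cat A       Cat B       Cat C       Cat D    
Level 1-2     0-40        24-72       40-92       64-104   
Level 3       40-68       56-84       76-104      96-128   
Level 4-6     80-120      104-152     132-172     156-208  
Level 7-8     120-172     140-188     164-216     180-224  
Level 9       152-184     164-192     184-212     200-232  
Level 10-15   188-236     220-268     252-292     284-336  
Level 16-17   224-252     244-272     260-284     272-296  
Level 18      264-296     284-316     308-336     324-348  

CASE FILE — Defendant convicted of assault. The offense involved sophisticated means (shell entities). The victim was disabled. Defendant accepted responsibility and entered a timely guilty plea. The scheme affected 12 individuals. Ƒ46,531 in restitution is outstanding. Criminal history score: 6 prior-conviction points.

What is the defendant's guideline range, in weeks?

Base offense level for assault: 8.
R1 applies: 8 − 2 = 6.
R2 applies: 6 + 3 = 9.
R3 applies (level before this adjustment is 9 < 16, so +2): 9 + 2 = 11.
R4 applies: 11 + 1 = 12.
R7 applies: 12 + 1 = 13.
Final offense level: 13.
Criminal history: 6 prior points → Category A (0-6).
Level 13 falls in the 10-15 band.
Grid: Level 10-15 × Category A = 188-236 weeks.

188-236 weeks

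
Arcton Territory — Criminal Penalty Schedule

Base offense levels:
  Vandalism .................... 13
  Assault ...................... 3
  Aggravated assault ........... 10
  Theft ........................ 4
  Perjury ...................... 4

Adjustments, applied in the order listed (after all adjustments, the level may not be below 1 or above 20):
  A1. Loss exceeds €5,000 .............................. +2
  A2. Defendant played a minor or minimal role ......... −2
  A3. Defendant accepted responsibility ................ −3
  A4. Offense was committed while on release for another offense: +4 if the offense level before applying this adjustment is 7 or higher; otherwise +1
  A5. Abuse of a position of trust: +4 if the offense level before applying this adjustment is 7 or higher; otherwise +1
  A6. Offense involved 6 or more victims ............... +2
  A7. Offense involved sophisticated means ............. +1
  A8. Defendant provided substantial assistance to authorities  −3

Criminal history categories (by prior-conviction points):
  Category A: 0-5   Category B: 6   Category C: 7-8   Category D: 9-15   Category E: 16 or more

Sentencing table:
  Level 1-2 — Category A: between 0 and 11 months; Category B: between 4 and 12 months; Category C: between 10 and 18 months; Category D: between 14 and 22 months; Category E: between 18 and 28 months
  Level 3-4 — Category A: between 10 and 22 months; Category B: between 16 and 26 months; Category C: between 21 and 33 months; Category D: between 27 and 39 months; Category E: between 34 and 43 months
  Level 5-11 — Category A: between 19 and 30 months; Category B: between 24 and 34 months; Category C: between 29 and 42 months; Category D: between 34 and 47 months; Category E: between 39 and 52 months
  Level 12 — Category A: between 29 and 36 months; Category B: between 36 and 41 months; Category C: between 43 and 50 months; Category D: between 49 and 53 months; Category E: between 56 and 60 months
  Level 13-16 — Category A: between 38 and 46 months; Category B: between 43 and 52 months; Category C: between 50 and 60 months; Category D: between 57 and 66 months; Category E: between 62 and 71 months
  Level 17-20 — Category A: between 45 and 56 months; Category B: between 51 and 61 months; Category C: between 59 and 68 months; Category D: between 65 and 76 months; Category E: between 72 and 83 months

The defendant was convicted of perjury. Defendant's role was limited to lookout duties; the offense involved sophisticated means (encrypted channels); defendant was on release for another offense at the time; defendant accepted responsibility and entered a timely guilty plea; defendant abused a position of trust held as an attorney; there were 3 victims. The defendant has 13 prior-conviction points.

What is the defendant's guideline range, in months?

14-22 months

Base offense level for perjury: 4.
A1 does not apply.
A2 applies: 4 − 2 = 2.
A3 applies: 2 − 3 = -1.
A4 applies (level before this adjustment is -1 < 7, so +1): -1 + 1 = 0.
A5 applies (level before this adjustment is 0 < 7, so +1): 0 + 1 = 1.
A6 does not apply.
A7 applies: 1 + 1 = 2.
Final offense level: 2.
Criminal history: 13 prior points → Category D (9-15).
Level 2 falls in the 1-2 band.
Grid: Level 1-2 × Category D = 14-22 months.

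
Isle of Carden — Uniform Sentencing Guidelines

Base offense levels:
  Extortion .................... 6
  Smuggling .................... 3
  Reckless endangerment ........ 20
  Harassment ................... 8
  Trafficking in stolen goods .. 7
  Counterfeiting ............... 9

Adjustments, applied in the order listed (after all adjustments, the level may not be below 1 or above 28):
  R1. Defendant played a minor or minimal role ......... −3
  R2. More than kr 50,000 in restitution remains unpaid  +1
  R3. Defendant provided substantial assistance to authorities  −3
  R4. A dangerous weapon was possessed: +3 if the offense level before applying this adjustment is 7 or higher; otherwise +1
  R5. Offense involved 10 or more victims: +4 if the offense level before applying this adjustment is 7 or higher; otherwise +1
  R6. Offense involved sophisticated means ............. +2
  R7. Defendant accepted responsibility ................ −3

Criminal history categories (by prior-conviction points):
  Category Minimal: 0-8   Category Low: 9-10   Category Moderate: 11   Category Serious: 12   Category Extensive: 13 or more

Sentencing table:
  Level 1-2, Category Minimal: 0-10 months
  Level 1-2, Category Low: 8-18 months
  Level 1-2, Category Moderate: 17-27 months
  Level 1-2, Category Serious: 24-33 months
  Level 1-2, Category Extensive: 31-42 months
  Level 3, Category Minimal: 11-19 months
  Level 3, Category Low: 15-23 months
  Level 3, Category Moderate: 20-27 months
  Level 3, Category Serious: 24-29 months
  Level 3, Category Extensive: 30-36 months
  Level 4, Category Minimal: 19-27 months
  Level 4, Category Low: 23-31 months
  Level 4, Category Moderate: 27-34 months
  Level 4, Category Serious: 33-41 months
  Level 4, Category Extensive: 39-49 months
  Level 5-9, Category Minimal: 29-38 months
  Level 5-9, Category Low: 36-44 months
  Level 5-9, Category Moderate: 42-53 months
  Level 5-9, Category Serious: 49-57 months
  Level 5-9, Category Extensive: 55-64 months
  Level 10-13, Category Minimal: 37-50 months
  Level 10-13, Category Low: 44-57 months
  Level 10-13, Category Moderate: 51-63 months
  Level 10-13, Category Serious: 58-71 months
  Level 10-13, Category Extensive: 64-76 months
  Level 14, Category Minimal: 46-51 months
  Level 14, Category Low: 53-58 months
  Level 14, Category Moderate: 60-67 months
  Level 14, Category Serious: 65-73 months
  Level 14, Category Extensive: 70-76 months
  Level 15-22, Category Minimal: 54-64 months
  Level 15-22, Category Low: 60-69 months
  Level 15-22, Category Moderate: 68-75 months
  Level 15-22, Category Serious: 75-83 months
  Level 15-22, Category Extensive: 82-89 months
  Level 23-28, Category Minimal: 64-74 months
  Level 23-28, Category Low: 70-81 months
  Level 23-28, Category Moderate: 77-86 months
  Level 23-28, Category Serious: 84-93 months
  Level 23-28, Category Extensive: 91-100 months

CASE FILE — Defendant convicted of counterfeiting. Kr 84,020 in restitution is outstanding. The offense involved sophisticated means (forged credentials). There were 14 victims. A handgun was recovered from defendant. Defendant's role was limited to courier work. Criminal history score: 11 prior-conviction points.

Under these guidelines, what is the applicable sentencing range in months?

68-75 months

Base offense level for counterfeiting: 9.
R1 applies: 9 − 3 = 6.
R2 applies: 6 + 1 = 7.
R4 applies (level before this adjustment is 7 ≥ 7, so +3): 7 + 3 = 10.
R5 applies (level before this adjustment is 10 ≥ 7, so +4): 10 + 4 = 14.
R6 applies: 14 + 2 = 16.
Final offense level: 16.
Criminal history: 11 prior points → Category Moderate (11).
Level 16 falls in the 15-22 band.
Grid: Level 15-22 × Category Moderate = 68-75 months.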